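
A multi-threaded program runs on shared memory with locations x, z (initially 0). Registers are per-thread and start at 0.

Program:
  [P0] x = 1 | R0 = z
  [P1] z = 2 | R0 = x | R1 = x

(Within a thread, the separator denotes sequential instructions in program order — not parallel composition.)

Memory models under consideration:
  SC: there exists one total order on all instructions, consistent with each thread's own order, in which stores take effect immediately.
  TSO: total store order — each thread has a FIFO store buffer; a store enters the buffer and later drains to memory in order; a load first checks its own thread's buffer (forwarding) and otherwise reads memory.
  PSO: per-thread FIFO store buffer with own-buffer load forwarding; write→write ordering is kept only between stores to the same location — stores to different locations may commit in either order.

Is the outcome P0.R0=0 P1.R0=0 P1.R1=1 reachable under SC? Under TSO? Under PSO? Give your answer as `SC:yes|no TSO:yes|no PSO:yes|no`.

outcome vector order: (P0.R0,P1.R0,P1.R1)
SC (4): <0 1 1> <2 0 0> <2 0 1> <2 1 1>
TSO (6): <0 0 0> <0 0 1> <0 1 1> <2 0 0> <2 0 1> <2 1 1>
PSO (6): <0 0 0> <0 0 1> <0 1 1> <2 0 0> <2 0 1> <2 1 1>
target <0 0 1> ∈ {TSO,PSO}

SC:no TSO:yes PSO:yes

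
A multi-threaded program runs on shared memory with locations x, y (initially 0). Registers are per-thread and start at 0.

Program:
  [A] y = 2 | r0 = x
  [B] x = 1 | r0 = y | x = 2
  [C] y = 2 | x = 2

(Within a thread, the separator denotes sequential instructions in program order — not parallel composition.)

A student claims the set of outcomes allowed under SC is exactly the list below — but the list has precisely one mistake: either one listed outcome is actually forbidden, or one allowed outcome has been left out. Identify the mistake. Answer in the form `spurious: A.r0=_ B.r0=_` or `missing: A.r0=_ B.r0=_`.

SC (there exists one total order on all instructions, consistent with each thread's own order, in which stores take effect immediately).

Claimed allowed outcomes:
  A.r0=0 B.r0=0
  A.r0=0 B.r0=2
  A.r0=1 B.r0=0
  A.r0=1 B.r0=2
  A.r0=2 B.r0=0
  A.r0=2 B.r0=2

spurious: A.r0=0 B.r0=0

outcome vector order: (A.r0,B.r0)
SC (5): 0/2 1/0 1/2 2/0 2/2
claimed∖SC = {0/0}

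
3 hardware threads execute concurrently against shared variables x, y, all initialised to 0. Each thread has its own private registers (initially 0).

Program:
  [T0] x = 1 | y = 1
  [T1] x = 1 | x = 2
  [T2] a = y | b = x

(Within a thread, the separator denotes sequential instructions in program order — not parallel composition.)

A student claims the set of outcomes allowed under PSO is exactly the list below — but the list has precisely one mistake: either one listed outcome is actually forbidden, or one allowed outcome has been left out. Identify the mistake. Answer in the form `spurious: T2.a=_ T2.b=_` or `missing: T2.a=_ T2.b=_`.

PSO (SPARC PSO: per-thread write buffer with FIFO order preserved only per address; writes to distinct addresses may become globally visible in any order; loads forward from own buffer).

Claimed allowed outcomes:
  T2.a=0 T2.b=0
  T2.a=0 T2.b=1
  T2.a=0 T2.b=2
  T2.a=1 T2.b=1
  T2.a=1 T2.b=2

outcome vector order: (T2.a,T2.b)
PSO: 6 outcomes — {00 01 02 10 11 12}
PSO∖claimed = {10}

missing: T2.a=1 T2.b=0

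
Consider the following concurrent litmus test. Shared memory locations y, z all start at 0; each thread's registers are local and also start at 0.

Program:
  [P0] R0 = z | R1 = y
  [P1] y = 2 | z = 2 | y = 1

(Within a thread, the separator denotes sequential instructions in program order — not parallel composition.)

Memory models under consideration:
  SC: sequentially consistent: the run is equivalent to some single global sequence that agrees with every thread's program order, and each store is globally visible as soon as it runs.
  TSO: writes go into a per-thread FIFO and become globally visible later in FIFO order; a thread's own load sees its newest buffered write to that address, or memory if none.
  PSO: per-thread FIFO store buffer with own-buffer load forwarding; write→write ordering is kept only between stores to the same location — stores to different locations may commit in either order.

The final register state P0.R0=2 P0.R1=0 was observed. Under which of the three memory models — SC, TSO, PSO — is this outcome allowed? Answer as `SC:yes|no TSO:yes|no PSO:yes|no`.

SC:no TSO:no PSO:yes

outcome vector order: (P0.R0,P0.R1)
SC: 5 outcomes — {<0 0> <0 1> <0 2> <2 1> <2 2>}
TSO: 5 outcomes — {<0 0> <0 1> <0 2> <2 1> <2 2>}
PSO: 6 outcomes — {<0 0> <0 1> <0 2> <2 0> <2 1> <2 2>}
target <2 0> ∈ {PSO}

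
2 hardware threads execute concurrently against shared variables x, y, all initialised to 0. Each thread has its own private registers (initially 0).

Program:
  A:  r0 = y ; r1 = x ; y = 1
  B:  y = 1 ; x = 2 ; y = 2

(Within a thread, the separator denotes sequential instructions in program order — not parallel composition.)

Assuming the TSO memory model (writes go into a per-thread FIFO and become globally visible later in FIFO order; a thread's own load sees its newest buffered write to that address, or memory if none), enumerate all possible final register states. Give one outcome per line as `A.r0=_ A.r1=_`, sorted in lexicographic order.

A.r0=0 A.r1=0
A.r0=0 A.r1=2
A.r0=1 A.r1=0
A.r0=1 A.r1=2
A.r0=2 A.r1=2

outcome vector order: (A.r0,A.r1)
|TSO outcomes| = 5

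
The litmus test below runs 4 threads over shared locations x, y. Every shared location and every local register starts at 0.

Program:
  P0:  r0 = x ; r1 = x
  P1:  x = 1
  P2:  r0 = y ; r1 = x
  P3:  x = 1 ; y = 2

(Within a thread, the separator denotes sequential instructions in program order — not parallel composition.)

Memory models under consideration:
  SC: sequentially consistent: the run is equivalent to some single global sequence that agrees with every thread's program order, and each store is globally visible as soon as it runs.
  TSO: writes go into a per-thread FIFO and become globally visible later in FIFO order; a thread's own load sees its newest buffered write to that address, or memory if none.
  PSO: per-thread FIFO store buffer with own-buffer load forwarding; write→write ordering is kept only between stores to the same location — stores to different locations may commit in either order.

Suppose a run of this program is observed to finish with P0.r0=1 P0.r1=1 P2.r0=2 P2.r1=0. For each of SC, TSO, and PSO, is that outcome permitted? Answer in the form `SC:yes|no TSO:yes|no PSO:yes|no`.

outcome vector order: (P0.r0,P0.r1,P2.r0,P2.r1)
under SC → <0 0 0 0>, <0 0 0 1>, <0 0 2 1>, <0 1 0 0>, <0 1 0 1>, <0 1 2 1>, <1 1 0 0>, <1 1 0 1>, <1 1 2 1>
under TSO → <0 0 0 0>, <0 0 0 1>, <0 0 2 1>, <0 1 0 0>, <0 1 0 1>, <0 1 2 1>, <1 1 0 0>, <1 1 0 1>, <1 1 2 1>
under PSO → <0 0 0 0>, <0 0 0 1>, <0 0 2 0>, <0 0 2 1>, <0 1 0 0>, <0 1 0 1>, <0 1 2 0>, <0 1 2 1>, <1 1 0 0>, <1 1 0 1>, <1 1 2 0>, <1 1 2 1>
target <1 1 2 0> ∈ {PSO}

SC:no TSO:no PSO:yes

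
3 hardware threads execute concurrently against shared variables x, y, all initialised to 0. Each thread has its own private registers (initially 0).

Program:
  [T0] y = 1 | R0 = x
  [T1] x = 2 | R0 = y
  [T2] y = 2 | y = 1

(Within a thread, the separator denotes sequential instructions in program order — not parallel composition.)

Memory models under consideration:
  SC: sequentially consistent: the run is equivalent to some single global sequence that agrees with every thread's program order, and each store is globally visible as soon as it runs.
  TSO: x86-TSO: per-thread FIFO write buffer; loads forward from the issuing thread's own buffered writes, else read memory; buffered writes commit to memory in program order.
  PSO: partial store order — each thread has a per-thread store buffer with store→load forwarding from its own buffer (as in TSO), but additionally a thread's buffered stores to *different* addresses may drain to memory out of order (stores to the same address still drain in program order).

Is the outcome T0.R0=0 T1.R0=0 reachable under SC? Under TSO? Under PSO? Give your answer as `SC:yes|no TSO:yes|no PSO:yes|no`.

SC:no TSO:yes PSO:yes

outcome vector order: (T0.R0,T1.R0)
under SC → <0 1> <0 2> <2 0> <2 1> <2 2>
under TSO → <0 0> <0 1> <0 2> <2 0> <2 1> <2 2>
under PSO → <0 0> <0 1> <0 2> <2 0> <2 1> <2 2>
target <0 0> ∈ {TSO,PSO}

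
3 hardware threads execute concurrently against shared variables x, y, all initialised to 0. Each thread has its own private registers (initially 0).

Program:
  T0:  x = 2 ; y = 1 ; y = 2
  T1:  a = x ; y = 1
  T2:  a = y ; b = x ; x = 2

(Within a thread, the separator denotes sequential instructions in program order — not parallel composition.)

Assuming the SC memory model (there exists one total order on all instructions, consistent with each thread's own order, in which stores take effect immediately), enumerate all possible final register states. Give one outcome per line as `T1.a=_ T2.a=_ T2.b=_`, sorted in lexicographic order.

outcome vector order: (T1.a,T2.a,T2.b)
|SC outcomes| = 9

T1.a=0 T2.a=0 T2.b=0
T1.a=0 T2.a=0 T2.b=2
T1.a=0 T2.a=1 T2.b=0
T1.a=0 T2.a=1 T2.b=2
T1.a=0 T2.a=2 T2.b=2
T1.a=2 T2.a=0 T2.b=0
T1.a=2 T2.a=0 T2.b=2
T1.a=2 T2.a=1 T2.b=2
T1.a=2 T2.a=2 T2.b=2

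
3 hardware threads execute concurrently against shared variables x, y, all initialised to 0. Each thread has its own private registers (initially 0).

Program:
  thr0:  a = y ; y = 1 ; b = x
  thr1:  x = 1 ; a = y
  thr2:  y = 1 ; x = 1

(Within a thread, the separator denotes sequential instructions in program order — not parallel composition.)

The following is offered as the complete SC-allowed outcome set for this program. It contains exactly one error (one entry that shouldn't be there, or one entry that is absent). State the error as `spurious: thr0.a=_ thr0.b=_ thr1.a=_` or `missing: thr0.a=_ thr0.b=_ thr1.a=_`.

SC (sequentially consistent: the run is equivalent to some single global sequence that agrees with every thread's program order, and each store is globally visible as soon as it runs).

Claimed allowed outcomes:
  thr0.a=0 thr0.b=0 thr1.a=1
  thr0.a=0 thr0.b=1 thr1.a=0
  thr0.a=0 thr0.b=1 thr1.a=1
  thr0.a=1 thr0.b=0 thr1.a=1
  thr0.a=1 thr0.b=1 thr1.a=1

outcome vector order: (thr0.a,thr0.b,thr1.a)
[SC] allowed = {001, 010, 011, 101, 110, 111}
SC∖claimed = {110}

missing: thr0.a=1 thr0.b=1 thr1.a=0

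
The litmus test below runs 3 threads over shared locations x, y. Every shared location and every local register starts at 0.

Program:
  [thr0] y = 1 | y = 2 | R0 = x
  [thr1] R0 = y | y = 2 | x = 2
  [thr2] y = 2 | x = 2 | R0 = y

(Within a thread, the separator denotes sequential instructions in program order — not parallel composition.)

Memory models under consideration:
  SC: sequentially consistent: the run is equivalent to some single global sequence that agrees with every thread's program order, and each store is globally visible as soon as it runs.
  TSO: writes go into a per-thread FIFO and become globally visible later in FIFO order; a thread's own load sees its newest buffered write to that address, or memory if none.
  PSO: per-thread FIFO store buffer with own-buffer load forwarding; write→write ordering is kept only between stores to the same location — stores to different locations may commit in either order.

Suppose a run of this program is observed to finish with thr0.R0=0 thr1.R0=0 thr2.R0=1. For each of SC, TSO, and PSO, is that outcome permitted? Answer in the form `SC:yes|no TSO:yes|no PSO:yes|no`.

SC:no TSO:yes PSO:yes

outcome vector order: (thr0.R0,thr1.R0,thr2.R0)
SC (9): 0/0/2 0/1/2 0/2/2 2/0/1 2/0/2 2/1/1 2/1/2 2/2/1 2/2/2
TSO (12): 0/0/1 0/0/2 0/1/1 0/1/2 0/2/1 0/2/2 2/0/1 2/0/2 2/1/1 2/1/2 2/2/1 2/2/2
PSO (12): 0/0/1 0/0/2 0/1/1 0/1/2 0/2/1 0/2/2 2/0/1 2/0/2 2/1/1 2/1/2 2/2/1 2/2/2
target 0/0/1 ∈ {TSO,PSO}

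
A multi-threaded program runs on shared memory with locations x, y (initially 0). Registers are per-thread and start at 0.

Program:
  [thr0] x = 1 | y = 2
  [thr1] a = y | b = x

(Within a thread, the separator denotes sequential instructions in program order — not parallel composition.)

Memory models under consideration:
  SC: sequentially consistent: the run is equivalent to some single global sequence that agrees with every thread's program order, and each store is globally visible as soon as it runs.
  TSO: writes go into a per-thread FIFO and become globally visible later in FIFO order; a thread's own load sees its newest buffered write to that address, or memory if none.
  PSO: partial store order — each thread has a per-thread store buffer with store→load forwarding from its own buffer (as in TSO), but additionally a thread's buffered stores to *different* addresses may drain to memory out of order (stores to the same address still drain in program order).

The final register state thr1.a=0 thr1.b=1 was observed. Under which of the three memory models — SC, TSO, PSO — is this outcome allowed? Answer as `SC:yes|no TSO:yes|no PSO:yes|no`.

outcome vector order: (thr1.a,thr1.b)
under SC → <0 0>, <0 1>, <2 1>
under TSO → <0 0>, <0 1>, <2 1>
under PSO → <0 0>, <0 1>, <2 0>, <2 1>
target <0 1> ∈ {SC,TSO,PSO}

SC:yes TSO:yes PSO:yes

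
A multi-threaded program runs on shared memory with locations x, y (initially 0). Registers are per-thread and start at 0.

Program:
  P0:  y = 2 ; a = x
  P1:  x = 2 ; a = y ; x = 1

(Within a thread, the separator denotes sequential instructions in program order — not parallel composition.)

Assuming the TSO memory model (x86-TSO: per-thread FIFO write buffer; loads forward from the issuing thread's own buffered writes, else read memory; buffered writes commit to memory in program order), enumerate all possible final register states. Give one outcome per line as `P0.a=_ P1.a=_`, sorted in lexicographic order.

P0.a=0 P1.a=0
P0.a=0 P1.a=2
P0.a=1 P1.a=0
P0.a=1 P1.a=2
P0.a=2 P1.a=0
P0.a=2 P1.a=2

outcome vector order: (P0.a,P1.a)
|TSO outcomes| = 6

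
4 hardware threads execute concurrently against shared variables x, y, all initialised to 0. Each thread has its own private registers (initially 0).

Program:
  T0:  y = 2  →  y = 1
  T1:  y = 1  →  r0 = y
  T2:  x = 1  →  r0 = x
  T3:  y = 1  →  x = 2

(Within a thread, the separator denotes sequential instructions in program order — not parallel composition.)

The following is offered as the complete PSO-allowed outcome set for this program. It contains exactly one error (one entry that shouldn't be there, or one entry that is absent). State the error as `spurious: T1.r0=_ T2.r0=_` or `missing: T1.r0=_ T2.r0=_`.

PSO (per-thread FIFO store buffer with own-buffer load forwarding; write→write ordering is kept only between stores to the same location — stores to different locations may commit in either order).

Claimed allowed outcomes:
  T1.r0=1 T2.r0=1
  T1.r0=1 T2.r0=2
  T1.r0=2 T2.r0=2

missing: T1.r0=2 T2.r0=1

outcome vector order: (T1.r0,T2.r0)
PSO (4): (1,1), (1,2), (2,1), (2,2)
PSO∖claimed = {(2,1)}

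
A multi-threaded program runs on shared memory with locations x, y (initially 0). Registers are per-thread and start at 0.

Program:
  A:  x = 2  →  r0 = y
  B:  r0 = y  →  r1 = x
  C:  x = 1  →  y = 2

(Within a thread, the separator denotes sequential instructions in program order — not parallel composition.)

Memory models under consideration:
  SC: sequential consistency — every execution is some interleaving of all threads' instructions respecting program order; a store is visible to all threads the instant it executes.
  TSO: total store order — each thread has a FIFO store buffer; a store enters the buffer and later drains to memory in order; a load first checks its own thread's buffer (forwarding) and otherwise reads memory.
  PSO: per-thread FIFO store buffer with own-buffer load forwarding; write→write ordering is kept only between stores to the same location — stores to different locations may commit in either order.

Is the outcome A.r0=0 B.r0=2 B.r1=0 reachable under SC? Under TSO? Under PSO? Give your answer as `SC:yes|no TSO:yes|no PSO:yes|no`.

SC:no TSO:no PSO:yes

outcome vector order: (A.r0,B.r0,B.r1)
[SC] allowed = {<0 0 0>, <0 0 1>, <0 0 2>, <0 2 1>, <0 2 2>, <2 0 0>, <2 0 1>, <2 0 2>, <2 2 1>, <2 2 2>}
[TSO] allowed = {<0 0 0>, <0 0 1>, <0 0 2>, <0 2 1>, <0 2 2>, <2 0 0>, <2 0 1>, <2 0 2>, <2 2 1>, <2 2 2>}
[PSO] allowed = {<0 0 0>, <0 0 1>, <0 0 2>, <0 2 0>, <0 2 1>, <0 2 2>, <2 0 0>, <2 0 1>, <2 0 2>, <2 2 0>, <2 2 1>, <2 2 2>}
target <0 2 0> ∈ {PSO}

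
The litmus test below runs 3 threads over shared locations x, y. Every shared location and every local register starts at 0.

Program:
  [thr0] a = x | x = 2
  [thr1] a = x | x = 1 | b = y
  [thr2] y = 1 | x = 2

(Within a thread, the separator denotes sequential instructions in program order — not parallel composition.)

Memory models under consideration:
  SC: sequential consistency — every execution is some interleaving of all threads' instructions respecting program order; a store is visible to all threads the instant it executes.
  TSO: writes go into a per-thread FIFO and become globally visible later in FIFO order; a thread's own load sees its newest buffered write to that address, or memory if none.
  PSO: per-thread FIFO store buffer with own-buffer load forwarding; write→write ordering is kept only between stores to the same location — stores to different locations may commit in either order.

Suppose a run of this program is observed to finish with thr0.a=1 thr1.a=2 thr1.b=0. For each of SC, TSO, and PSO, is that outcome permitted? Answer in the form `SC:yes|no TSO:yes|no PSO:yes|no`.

SC:no TSO:no PSO:yes

outcome vector order: (thr0.a,thr1.a,thr1.b)
SC: 10 outcomes — {(0,0,0), (0,0,1), (0,2,0), (0,2,1), (1,0,0), (1,0,1), (1,2,1), (2,0,0), (2,0,1), (2,2,1)}
TSO: 10 outcomes — {(0,0,0), (0,0,1), (0,2,0), (0,2,1), (1,0,0), (1,0,1), (1,2,1), (2,0,0), (2,0,1), (2,2,1)}
PSO: 12 outcomes — {(0,0,0), (0,0,1), (0,2,0), (0,2,1), (1,0,0), (1,0,1), (1,2,0), (1,2,1), (2,0,0), (2,0,1), (2,2,0), (2,2,1)}
target (1,2,0) ∈ {PSO}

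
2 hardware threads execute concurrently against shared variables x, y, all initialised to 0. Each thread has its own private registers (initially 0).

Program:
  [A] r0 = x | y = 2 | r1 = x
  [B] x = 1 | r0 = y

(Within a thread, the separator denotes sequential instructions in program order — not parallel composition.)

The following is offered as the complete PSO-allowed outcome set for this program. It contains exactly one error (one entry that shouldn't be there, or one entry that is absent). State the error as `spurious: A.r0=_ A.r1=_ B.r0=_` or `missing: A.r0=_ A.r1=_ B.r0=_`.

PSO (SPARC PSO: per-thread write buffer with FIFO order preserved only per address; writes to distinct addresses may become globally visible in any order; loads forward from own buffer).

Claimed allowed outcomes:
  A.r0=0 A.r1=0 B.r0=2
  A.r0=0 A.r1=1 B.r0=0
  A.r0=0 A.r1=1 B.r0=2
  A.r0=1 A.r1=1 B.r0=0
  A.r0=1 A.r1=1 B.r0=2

outcome vector order: (A.r0,A.r1,B.r0)
[PSO] allowed = {<0 0 0>, <0 0 2>, <0 1 0>, <0 1 2>, <1 1 0>, <1 1 2>}
PSO∖claimed = {<0 0 0>}

missing: A.r0=0 A.r1=0 B.r0=0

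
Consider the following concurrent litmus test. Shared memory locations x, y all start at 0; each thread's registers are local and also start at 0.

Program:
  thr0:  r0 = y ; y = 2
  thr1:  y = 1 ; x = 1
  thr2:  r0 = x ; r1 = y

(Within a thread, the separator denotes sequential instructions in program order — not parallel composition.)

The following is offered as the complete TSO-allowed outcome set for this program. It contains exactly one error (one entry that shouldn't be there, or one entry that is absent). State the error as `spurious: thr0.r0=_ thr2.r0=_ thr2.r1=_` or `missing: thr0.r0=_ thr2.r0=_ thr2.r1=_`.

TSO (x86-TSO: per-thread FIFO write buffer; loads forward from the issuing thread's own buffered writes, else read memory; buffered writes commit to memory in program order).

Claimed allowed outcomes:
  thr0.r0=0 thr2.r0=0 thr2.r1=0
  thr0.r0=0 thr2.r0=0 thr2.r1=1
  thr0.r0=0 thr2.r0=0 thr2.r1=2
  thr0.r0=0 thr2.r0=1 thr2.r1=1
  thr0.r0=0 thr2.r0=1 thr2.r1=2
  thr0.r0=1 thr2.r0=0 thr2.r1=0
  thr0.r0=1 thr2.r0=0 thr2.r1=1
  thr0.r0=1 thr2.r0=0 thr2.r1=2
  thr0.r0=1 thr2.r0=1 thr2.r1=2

outcome vector order: (thr0.r0,thr2.r0,thr2.r1)
[TSO] allowed = {<0 0 0>, <0 0 1>, <0 0 2>, <0 1 1>, <0 1 2>, <1 0 0>, <1 0 1>, <1 0 2>, <1 1 1>, <1 1 2>}
TSO∖claimed = {<1 1 1>}

missing: thr0.r0=1 thr2.r0=1 thr2.r1=1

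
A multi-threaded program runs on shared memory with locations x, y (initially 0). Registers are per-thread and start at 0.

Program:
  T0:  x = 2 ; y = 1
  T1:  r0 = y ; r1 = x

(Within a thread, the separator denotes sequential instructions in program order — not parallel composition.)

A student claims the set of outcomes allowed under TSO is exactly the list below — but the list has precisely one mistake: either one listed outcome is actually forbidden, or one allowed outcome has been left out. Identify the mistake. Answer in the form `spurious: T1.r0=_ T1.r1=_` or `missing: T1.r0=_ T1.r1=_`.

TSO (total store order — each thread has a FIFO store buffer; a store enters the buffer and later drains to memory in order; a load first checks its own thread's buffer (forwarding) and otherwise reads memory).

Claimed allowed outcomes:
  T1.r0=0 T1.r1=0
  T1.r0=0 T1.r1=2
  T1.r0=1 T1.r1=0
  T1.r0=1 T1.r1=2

outcome vector order: (T1.r0,T1.r1)
TSO: 3 outcomes — {<0 0>; <0 2>; <1 2>}
claimed∖TSO = {<1 0>}

spurious: T1.r0=1 T1.r1=0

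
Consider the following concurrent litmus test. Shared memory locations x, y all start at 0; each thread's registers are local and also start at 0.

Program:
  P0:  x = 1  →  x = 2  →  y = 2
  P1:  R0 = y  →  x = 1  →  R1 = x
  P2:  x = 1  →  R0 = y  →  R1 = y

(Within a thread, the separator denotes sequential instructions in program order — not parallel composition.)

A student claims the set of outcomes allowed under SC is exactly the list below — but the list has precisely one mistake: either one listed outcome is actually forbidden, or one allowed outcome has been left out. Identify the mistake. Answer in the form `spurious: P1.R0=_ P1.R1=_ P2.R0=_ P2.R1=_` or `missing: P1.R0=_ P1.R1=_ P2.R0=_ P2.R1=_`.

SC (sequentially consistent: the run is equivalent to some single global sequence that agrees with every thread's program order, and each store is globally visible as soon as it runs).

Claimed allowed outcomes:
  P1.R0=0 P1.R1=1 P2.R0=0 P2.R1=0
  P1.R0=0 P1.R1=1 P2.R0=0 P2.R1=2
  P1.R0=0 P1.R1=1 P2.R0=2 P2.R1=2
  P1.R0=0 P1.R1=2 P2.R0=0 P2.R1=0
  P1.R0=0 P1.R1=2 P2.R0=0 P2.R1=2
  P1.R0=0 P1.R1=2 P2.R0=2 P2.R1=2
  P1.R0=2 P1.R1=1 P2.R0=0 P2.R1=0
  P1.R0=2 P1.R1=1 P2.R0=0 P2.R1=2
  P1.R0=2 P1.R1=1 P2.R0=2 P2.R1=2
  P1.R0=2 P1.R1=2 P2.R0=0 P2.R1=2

spurious: P1.R0=2 P1.R1=2 P2.R0=0 P2.R1=2

outcome vector order: (P1.R0,P1.R1,P2.R0,P2.R1)
[SC] allowed = {<0 1 0 0>; <0 1 0 2>; <0 1 2 2>; <0 2 0 0>; <0 2 0 2>; <0 2 2 2>; <2 1 0 0>; <2 1 0 2>; <2 1 2 2>}
claimed∖SC = {<2 2 0 2>}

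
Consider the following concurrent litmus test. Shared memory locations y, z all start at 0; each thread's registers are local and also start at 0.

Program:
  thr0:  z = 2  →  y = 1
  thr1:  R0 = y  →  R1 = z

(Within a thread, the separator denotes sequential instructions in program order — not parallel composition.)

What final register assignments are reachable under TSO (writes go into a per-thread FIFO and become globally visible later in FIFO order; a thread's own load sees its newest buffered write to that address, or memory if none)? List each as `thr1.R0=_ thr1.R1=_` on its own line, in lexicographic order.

thr1.R0=0 thr1.R1=0
thr1.R0=0 thr1.R1=2
thr1.R0=1 thr1.R1=2

outcome vector order: (thr1.R0,thr1.R1)
|TSO outcomes| = 3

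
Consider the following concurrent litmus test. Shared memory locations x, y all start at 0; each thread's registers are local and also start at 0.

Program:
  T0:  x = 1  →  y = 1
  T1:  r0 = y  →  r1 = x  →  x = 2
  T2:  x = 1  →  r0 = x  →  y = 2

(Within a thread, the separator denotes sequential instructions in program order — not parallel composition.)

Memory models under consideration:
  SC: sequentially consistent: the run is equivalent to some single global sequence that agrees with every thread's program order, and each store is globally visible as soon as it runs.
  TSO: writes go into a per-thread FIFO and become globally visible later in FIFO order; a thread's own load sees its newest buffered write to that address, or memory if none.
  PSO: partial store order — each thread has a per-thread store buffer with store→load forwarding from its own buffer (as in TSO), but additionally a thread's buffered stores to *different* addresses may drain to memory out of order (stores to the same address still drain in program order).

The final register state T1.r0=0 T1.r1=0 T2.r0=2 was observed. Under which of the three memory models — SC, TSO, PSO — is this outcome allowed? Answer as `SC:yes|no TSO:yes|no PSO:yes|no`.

SC:yes TSO:yes PSO:yes

outcome vector order: (T1.r0,T1.r1,T2.r0)
under SC → 0/0/1; 0/0/2; 0/1/1; 0/1/2; 1/1/1; 1/1/2; 2/1/1
under TSO → 0/0/1; 0/0/2; 0/1/1; 0/1/2; 1/1/1; 1/1/2; 2/1/1
under PSO → 0/0/1; 0/0/2; 0/1/1; 0/1/2; 1/0/1; 1/0/2; 1/1/1; 1/1/2; 2/0/1; 2/1/1
target 0/0/2 ∈ {SC,TSO,PSO}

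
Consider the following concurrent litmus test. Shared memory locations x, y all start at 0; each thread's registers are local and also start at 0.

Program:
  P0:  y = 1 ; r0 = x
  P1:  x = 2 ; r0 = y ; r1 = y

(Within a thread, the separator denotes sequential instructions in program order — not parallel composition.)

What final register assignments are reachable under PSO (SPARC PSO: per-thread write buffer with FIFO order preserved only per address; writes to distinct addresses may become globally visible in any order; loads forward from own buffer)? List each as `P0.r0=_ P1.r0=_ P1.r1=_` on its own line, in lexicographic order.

outcome vector order: (P0.r0,P1.r0,P1.r1)
|PSO outcomes| = 6

P0.r0=0 P1.r0=0 P1.r1=0
P0.r0=0 P1.r0=0 P1.r1=1
P0.r0=0 P1.r0=1 P1.r1=1
P0.r0=2 P1.r0=0 P1.r1=0
P0.r0=2 P1.r0=0 P1.r1=1
P0.r0=2 P1.r0=1 P1.r1=1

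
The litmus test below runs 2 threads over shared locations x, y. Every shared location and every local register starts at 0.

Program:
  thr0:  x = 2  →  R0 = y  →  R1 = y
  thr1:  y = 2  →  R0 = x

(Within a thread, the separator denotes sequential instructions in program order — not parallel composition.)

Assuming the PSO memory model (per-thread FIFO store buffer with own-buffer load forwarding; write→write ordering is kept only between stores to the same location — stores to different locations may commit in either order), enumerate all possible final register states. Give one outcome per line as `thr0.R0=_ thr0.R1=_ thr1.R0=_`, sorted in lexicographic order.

outcome vector order: (thr0.R0,thr0.R1,thr1.R0)
|PSO outcomes| = 6

thr0.R0=0 thr0.R1=0 thr1.R0=0
thr0.R0=0 thr0.R1=0 thr1.R0=2
thr0.R0=0 thr0.R1=2 thr1.R0=0
thr0.R0=0 thr0.R1=2 thr1.R0=2
thr0.R0=2 thr0.R1=2 thr1.R0=0
thr0.R0=2 thr0.R1=2 thr1.R0=2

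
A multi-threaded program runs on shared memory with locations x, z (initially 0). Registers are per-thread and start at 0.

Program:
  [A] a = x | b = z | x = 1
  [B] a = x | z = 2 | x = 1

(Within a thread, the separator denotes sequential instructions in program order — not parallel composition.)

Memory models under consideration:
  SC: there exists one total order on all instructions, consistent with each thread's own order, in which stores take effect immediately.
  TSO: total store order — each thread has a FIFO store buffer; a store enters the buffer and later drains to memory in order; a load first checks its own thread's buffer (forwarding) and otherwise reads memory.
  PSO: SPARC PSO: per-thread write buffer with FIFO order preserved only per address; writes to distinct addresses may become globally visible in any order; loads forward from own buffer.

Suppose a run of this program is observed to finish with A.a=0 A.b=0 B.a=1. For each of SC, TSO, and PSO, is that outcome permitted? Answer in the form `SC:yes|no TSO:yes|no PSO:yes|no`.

SC:yes TSO:yes PSO:yes

outcome vector order: (A.a,A.b,B.a)
[SC] allowed = {<0 0 0>; <0 0 1>; <0 2 0>; <1 2 0>}
[TSO] allowed = {<0 0 0>; <0 0 1>; <0 2 0>; <1 2 0>}
[PSO] allowed = {<0 0 0>; <0 0 1>; <0 2 0>; <1 0 0>; <1 2 0>}
target <0 0 1> ∈ {SC,TSO,PSO}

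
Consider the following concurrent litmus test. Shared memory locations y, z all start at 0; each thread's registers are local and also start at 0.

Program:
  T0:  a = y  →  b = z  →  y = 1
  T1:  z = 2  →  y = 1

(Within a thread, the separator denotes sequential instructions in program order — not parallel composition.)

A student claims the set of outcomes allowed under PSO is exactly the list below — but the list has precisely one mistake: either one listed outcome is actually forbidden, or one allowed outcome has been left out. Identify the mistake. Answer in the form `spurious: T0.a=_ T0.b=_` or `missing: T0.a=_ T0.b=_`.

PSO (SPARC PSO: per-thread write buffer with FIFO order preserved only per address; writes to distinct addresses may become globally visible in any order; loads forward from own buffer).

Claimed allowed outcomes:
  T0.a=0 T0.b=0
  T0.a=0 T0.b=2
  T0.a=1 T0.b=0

outcome vector order: (T0.a,T0.b)
under PSO → 00 02 10 12
PSO∖claimed = {12}

missing: T0.a=1 T0.b=2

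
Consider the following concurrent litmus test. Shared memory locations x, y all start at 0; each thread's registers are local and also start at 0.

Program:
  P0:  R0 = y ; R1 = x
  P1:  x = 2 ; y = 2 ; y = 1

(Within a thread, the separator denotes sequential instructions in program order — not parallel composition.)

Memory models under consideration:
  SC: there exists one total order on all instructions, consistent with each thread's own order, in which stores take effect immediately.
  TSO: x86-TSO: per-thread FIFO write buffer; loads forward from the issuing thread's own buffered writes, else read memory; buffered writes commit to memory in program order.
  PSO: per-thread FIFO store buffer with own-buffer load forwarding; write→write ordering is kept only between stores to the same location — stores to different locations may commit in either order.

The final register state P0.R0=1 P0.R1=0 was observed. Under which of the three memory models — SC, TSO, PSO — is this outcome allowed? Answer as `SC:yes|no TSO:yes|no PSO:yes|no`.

SC:no TSO:no PSO:yes

outcome vector order: (P0.R0,P0.R1)
under SC → <0 0>, <0 2>, <1 2>, <2 2>
under TSO → <0 0>, <0 2>, <1 2>, <2 2>
under PSO → <0 0>, <0 2>, <1 0>, <1 2>, <2 0>, <2 2>
target <1 0> ∈ {PSO}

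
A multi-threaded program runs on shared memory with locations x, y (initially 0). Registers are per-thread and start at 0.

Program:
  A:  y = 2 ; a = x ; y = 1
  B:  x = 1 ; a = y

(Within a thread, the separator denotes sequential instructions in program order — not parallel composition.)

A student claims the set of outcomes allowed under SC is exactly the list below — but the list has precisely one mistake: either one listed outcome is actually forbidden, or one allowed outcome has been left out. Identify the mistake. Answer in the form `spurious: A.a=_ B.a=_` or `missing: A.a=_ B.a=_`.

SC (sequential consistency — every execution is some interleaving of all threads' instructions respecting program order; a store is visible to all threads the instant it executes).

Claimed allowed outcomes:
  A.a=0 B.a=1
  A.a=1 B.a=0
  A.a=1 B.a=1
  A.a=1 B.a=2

missing: A.a=0 B.a=2

outcome vector order: (A.a,B.a)
SC (5): <0 1>; <0 2>; <1 0>; <1 1>; <1 2>
SC∖claimed = {<0 2>}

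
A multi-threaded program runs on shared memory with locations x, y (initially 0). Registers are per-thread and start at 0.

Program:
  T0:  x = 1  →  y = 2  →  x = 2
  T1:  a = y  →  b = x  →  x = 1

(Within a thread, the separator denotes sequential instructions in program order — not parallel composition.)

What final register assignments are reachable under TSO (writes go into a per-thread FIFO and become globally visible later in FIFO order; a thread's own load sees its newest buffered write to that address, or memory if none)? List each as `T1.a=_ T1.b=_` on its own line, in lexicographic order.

T1.a=0 T1.b=0
T1.a=0 T1.b=1
T1.a=0 T1.b=2
T1.a=2 T1.b=1
T1.a=2 T1.b=2

outcome vector order: (T1.a,T1.b)
|TSO outcomes| = 5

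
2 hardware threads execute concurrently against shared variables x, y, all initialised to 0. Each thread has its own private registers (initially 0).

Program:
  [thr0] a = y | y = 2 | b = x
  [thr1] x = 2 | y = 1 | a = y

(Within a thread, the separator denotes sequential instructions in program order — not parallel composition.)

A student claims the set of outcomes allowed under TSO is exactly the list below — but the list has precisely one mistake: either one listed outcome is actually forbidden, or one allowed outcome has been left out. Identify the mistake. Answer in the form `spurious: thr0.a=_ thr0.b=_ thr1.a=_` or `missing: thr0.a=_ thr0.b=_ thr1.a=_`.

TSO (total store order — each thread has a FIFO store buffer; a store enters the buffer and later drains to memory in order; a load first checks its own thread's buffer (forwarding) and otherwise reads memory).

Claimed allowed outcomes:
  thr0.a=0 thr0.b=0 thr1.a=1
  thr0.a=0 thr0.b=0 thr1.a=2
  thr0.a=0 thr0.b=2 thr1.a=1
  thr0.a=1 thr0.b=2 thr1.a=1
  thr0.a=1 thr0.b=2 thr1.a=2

outcome vector order: (thr0.a,thr0.b,thr1.a)
under TSO → <0 0 1>; <0 0 2>; <0 2 1>; <0 2 2>; <1 2 1>; <1 2 2>
TSO∖claimed = {<0 2 2>}

missing: thr0.a=0 thr0.b=2 thr1.a=2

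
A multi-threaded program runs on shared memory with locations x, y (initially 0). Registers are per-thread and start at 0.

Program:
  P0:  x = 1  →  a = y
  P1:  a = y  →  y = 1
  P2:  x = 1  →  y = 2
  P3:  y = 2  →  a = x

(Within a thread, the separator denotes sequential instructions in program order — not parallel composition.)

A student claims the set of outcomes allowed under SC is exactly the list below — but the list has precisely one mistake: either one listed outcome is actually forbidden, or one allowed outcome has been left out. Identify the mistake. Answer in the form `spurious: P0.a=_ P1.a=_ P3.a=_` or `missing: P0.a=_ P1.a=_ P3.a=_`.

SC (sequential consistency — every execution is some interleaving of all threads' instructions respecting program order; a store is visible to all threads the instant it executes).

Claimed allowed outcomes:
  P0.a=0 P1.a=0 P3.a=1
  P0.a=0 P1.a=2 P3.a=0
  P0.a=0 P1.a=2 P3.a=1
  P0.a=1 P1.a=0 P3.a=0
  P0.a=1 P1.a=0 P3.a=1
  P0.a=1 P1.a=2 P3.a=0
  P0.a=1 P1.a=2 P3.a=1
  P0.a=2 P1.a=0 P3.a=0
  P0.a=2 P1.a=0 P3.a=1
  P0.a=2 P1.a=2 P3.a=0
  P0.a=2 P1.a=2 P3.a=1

outcome vector order: (P0.a,P1.a,P3.a)
SC (10): 0/0/1 0/2/1 1/0/0 1/0/1 1/2/0 1/2/1 2/0/0 2/0/1 2/2/0 2/2/1
claimed∖SC = {0/2/0}

spurious: P0.a=0 P1.a=2 P3.a=0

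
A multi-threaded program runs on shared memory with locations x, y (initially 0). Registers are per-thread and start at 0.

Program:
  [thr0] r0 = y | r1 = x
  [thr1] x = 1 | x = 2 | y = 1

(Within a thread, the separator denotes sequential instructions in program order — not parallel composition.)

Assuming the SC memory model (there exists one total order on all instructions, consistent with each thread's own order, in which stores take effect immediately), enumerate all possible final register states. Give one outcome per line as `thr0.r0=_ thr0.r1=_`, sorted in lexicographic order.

outcome vector order: (thr0.r0,thr0.r1)
|SC outcomes| = 4

thr0.r0=0 thr0.r1=0
thr0.r0=0 thr0.r1=1
thr0.r0=0 thr0.r1=2
thr0.r0=1 thr0.r1=2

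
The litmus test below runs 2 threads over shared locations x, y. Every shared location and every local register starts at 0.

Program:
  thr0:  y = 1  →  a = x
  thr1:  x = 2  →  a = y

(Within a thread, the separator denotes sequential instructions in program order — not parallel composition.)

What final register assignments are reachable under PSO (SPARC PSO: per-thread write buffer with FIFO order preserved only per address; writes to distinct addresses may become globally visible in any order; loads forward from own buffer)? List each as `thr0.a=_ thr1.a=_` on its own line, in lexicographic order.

outcome vector order: (thr0.a,thr1.a)
|PSO outcomes| = 4

thr0.a=0 thr1.a=0
thr0.a=0 thr1.a=1
thr0.a=2 thr1.a=0
thr0.a=2 thr1.a=1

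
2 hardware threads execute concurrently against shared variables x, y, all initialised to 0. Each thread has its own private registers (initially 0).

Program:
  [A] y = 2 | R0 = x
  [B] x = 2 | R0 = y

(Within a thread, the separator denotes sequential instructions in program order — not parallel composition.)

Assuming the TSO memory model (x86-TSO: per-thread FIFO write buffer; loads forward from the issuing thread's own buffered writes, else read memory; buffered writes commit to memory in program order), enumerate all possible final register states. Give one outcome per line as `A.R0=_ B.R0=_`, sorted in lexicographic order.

A.R0=0 B.R0=0
A.R0=0 B.R0=2
A.R0=2 B.R0=0
A.R0=2 B.R0=2

outcome vector order: (A.R0,B.R0)
|TSO outcomes| = 4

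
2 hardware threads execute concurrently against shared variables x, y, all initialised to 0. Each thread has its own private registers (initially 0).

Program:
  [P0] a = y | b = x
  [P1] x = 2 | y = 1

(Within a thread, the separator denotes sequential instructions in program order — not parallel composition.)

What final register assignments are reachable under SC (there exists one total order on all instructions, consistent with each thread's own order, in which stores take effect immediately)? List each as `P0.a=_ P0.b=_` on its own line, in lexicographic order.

outcome vector order: (P0.a,P0.b)
|SC outcomes| = 3

P0.a=0 P0.b=0
P0.a=0 P0.b=2
P0.a=1 P0.b=2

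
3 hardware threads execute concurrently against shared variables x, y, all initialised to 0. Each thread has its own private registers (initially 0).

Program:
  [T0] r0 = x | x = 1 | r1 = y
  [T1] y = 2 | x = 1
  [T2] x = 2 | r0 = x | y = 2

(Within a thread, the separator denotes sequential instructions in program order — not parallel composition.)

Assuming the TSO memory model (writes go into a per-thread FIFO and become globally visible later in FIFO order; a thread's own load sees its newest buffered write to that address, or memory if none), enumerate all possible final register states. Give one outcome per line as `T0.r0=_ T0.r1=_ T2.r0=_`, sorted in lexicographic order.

T0.r0=0 T0.r1=0 T2.r0=1
T0.r0=0 T0.r1=0 T2.r0=2
T0.r0=0 T0.r1=2 T2.r0=1
T0.r0=0 T0.r1=2 T2.r0=2
T0.r0=1 T0.r1=2 T2.r0=1
T0.r0=1 T0.r1=2 T2.r0=2
T0.r0=2 T0.r1=0 T2.r0=1
T0.r0=2 T0.r1=0 T2.r0=2
T0.r0=2 T0.r1=2 T2.r0=1
T0.r0=2 T0.r1=2 T2.r0=2

outcome vector order: (T0.r0,T0.r1,T2.r0)
|TSO outcomes| = 10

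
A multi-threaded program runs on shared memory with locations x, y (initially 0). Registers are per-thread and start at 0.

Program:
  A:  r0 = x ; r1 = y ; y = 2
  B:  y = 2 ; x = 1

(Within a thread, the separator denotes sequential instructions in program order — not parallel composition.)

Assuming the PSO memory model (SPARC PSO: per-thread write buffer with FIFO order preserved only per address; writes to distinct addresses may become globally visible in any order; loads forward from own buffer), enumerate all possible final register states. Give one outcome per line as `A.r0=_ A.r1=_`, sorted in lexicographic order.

outcome vector order: (A.r0,A.r1)
|PSO outcomes| = 4

A.r0=0 A.r1=0
A.r0=0 A.r1=2
A.r0=1 A.r1=0
A.r0=1 A.r1=2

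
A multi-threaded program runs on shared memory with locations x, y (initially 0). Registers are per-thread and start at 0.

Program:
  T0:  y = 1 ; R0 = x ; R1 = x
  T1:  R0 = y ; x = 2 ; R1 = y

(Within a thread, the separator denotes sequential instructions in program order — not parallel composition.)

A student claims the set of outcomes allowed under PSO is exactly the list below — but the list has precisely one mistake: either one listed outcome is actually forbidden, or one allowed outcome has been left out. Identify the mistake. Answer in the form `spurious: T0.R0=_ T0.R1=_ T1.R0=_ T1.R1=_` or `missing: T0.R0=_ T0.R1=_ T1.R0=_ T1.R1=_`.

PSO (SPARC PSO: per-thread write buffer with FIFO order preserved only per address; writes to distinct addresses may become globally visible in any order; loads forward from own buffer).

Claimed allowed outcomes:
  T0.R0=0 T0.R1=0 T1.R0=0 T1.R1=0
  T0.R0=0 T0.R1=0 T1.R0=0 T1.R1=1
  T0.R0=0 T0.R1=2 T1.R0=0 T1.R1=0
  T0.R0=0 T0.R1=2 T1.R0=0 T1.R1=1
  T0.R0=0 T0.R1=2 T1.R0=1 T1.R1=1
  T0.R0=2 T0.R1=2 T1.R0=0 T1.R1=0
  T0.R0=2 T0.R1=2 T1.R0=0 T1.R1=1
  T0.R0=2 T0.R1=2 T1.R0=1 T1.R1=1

missing: T0.R0=0 T0.R1=0 T1.R0=1 T1.R1=1

outcome vector order: (T0.R0,T0.R1,T1.R0,T1.R1)
under PSO → 0/0/0/0 0/0/0/1 0/0/1/1 0/2/0/0 0/2/0/1 0/2/1/1 2/2/0/0 2/2/0/1 2/2/1/1
PSO∖claimed = {0/0/1/1}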